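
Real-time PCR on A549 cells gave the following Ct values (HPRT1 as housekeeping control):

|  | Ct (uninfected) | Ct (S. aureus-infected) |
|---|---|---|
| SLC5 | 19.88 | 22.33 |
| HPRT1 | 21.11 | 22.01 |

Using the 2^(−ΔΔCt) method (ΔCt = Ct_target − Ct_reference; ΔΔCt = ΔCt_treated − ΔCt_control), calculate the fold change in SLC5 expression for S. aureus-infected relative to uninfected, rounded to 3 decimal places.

ΔCt(uninfected) = 19.880 − 21.110 = -1.230
ΔCt(S. aureus-infected) = 22.330 − 22.010 = 0.320
ΔΔCt = 0.320 − (-1.230) = 1.550
Fold change = 2^(−1.550) = 0.3415

0.342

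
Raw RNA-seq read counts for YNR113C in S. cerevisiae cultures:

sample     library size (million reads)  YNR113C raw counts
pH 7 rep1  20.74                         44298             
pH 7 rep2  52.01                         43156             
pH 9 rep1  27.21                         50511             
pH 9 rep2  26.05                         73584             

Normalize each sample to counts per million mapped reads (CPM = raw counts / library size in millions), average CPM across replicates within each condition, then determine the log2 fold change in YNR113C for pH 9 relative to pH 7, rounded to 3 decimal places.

CPM(pH 7 rep1) = 44298 / 20.74 = 2135.8727
CPM(pH 7 rep2) = 43156 / 52.01 = 829.7635
CPM(pH 9 rep1) = 50511 / 27.21 = 1856.3396
CPM(pH 9 rep2) = 73584 / 26.05 = 2824.7217
mean CPM(pH 7) = 1482.8181; mean CPM(pH 9) = 2340.5306
Fold change = 2340.5306 / 1482.8181 = 1.57843
log2(1.57843) = 0.6585

0.658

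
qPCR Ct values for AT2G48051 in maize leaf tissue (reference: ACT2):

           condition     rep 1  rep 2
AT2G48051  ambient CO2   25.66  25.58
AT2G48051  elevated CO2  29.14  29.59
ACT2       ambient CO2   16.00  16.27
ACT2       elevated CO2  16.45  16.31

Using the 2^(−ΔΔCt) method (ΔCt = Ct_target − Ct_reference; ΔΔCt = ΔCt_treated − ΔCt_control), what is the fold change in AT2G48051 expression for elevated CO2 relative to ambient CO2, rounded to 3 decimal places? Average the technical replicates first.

0.088

Mean Ct: AT2G48051 ambient CO2 25.620; AT2G48051 elevated CO2 29.365; ACT2 ambient CO2 16.135; ACT2 elevated CO2 16.380
ΔCt(ambient CO2) = 25.620 − 16.135 = 9.485
ΔCt(elevated CO2) = 29.365 − 16.380 = 12.985
ΔΔCt = 12.985 − 9.485 = 3.500
Fold change = 2^(−3.500) = 0.0884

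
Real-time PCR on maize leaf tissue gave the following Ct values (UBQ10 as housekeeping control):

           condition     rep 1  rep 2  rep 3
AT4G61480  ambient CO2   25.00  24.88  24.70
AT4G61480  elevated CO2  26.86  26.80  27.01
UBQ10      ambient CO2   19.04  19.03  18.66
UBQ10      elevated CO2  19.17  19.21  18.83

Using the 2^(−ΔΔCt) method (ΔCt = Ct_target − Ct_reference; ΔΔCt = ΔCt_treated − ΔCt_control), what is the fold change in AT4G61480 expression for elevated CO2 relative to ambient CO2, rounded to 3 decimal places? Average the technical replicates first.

0.274

Mean Ct: AT4G61480 ambient CO2 24.860; AT4G61480 elevated CO2 26.890; UBQ10 ambient CO2 18.910; UBQ10 elevated CO2 19.070
ΔCt(ambient CO2) = 24.860 − 18.910 = 5.950
ΔCt(elevated CO2) = 26.890 − 19.070 = 7.820
ΔΔCt = 7.820 − 5.950 = 1.870
Fold change = 2^(−1.870) = 0.2736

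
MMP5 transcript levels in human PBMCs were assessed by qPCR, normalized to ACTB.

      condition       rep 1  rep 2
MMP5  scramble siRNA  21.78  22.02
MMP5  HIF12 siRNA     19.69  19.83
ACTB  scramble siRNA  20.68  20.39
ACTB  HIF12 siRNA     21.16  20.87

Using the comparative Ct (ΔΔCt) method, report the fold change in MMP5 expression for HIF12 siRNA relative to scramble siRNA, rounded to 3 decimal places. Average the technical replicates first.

Mean Ct: MMP5 scramble siRNA 21.900; MMP5 HIF12 siRNA 19.760; ACTB scramble siRNA 20.535; ACTB HIF12 siRNA 21.015
ΔCt(scramble siRNA) = 21.900 − 20.535 = 1.365
ΔCt(HIF12 siRNA) = 19.760 − 21.015 = -1.255
ΔΔCt = -1.255 − 1.365 = -2.620
Fold change = 2^(−(-2.620)) = 2^2.620 = 6.1475

6.148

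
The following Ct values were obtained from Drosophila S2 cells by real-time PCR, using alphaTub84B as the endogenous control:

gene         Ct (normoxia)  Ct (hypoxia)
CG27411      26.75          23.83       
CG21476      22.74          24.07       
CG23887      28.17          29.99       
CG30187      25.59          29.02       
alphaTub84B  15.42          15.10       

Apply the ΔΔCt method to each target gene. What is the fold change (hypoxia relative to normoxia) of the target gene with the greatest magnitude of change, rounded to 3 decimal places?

CG27411: ΔΔCt = (23.83−15.10) − (26.75−15.42) = 8.73 − 11.33 = -2.60; fold change = 2^2.60 = 6.063
CG21476: ΔΔCt = (24.07−15.10) − (22.74−15.42) = 8.97 − 7.32 = 1.65; fold change = 2^-1.65 = 0.319
CG23887: ΔΔCt = (29.99−15.10) − (28.17−15.42) = 14.89 − 12.75 = 2.14; fold change = 2^-2.14 = 0.227
CG30187: ΔΔCt = (29.02−15.10) − (25.59−15.42) = 13.92 − 10.17 = 3.75; fold change = 2^-3.75 = 0.074
CG30187 has the largest |ΔΔCt| = 3.75.

0.074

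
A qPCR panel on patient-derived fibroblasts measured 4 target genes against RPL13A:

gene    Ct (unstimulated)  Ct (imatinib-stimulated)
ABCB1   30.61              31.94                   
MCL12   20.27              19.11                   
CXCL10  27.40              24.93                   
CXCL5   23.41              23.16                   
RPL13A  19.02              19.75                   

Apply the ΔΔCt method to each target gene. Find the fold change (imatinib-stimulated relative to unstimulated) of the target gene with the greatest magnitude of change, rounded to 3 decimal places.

ABCB1: ΔΔCt = (31.94−19.75) − (30.61−19.02) = 12.19 − 11.59 = 0.60; fold change = 2^-0.60 = 0.660
MCL12: ΔΔCt = (19.11−19.75) − (20.27−19.02) = -0.64 − 1.25 = -1.89; fold change = 2^1.89 = 3.706
CXCL10: ΔΔCt = (24.93−19.75) − (27.40−19.02) = 5.18 − 8.38 = -3.20; fold change = 2^3.20 = 9.190
CXCL5: ΔΔCt = (23.16−19.75) − (23.41−19.02) = 3.41 − 4.39 = -0.98; fold change = 2^0.98 = 1.972
CXCL10 has the largest |ΔΔCt| = 3.20.

9.190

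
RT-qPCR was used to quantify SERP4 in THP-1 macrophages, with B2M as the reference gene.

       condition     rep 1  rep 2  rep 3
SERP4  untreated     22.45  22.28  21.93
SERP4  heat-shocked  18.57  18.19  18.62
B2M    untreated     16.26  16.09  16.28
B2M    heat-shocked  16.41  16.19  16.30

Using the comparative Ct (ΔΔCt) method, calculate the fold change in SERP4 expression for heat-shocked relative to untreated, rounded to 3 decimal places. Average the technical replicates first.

14.420

Mean Ct: SERP4 untreated 22.220; SERP4 heat-shocked 18.460; B2M untreated 16.210; B2M heat-shocked 16.300
ΔCt(untreated) = 22.220 − 16.210 = 6.010
ΔCt(heat-shocked) = 18.460 − 16.300 = 2.160
ΔΔCt = 2.160 − 6.010 = -3.850
Fold change = 2^(−(-3.850)) = 2^3.850 = 14.4200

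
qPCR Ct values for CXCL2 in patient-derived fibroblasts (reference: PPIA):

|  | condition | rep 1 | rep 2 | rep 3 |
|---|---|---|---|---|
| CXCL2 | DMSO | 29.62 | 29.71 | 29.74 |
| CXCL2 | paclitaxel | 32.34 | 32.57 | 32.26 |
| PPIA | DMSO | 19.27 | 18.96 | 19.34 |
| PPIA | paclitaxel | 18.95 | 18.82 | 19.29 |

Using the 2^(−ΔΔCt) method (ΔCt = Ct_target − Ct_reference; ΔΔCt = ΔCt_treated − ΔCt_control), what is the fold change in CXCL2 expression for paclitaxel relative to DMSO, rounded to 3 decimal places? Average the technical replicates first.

Mean Ct: CXCL2 DMSO 29.690; CXCL2 paclitaxel 32.390; PPIA DMSO 19.190; PPIA paclitaxel 19.020
ΔCt(DMSO) = 29.690 − 19.190 = 10.500
ΔCt(paclitaxel) = 32.390 − 19.020 = 13.370
ΔΔCt = 13.370 − 10.500 = 2.870
Fold change = 2^(−2.870) = 0.1368

0.137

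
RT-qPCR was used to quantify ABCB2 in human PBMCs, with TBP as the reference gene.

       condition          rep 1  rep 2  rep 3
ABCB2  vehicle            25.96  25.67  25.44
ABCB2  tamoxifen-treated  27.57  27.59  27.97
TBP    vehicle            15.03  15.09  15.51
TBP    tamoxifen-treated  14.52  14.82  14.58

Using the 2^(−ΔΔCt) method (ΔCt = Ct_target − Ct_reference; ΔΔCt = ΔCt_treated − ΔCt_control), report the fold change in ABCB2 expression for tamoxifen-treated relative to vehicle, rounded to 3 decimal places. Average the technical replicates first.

Mean Ct: ABCB2 vehicle 25.690; ABCB2 tamoxifen-treated 27.710; TBP vehicle 15.210; TBP tamoxifen-treated 14.640
ΔCt(vehicle) = 25.690 − 15.210 = 10.480
ΔCt(tamoxifen-treated) = 27.710 − 14.640 = 13.070
ΔΔCt = 13.070 − 10.480 = 2.590
Fold change = 2^(−2.590) = 0.1661

0.166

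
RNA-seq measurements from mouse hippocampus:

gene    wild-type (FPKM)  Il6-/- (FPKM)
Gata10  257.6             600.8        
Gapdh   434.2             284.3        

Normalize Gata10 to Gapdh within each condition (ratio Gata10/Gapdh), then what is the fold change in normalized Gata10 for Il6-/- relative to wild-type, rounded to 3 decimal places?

Gata10/Gapdh (wild-type) = 257.6 / 434.2 = 0.59327
Gata10/Gapdh (Il6-/-) = 600.8 / 284.3 = 2.1133
Fold change = 2.1133 / 0.59327 = 3.5620

3.562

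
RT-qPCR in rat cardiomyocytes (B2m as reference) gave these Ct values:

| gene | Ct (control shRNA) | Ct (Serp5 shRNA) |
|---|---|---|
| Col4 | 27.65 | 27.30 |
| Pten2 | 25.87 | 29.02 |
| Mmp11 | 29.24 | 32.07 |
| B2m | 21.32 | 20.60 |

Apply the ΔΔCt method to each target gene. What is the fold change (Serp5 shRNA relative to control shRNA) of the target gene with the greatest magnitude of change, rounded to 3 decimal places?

Col4: ΔΔCt = (27.30−20.60) − (27.65−21.32) = 6.70 − 6.33 = 0.37; fold change = 2^-0.37 = 0.774
Pten2: ΔΔCt = (29.02−20.60) − (25.87−21.32) = 8.42 − 4.55 = 3.87; fold change = 2^-3.87 = 0.068
Mmp11: ΔΔCt = (32.07−20.60) − (29.24−21.32) = 11.47 − 7.92 = 3.55; fold change = 2^-3.55 = 0.085
Pten2 has the largest |ΔΔCt| = 3.87.

0.068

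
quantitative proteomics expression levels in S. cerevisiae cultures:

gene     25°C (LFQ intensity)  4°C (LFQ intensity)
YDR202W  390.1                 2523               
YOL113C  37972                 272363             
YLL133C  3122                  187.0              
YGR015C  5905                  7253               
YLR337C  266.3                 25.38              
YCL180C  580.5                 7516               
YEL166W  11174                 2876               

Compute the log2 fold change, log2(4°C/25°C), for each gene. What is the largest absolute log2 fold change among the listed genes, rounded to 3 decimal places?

log2(2523/390.1) = 2.693  (YDR202W)
log2(272363/37972) = 2.843  (YOL113C)
log2(187.0/3122) = -4.061  (YLL133C)
log2(7253/5905) = 0.297  (YGR015C)
log2(25.38/266.3) = -3.391  (YLR337C)
log2(7516/580.5) = 3.695  (YCL180C)
log2(2876/11174) = -1.958  (YEL166W)
The largest magnitude belongs to YLL133C.

4.061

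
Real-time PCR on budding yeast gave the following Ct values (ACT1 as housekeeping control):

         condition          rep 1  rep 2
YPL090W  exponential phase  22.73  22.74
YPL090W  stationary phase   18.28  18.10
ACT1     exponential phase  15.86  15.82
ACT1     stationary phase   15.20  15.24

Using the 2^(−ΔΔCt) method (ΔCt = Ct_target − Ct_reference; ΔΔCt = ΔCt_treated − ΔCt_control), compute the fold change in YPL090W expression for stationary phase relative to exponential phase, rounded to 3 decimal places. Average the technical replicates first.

Mean Ct: YPL090W exponential phase 22.735; YPL090W stationary phase 18.190; ACT1 exponential phase 15.840; ACT1 stationary phase 15.220
ΔCt(exponential phase) = 22.735 − 15.840 = 6.895
ΔCt(stationary phase) = 18.190 − 15.220 = 2.970
ΔΔCt = 2.970 − 6.895 = -3.925
Fold change = 2^(−(-3.925)) = 2^3.925 = 15.1895

15.189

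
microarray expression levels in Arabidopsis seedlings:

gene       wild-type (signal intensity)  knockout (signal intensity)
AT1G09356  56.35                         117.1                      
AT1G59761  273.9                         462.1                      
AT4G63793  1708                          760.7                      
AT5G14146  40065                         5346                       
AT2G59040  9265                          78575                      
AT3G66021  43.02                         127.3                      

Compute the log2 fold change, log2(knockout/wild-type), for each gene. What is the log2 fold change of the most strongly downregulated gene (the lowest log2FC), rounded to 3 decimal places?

log2(117.1/56.35) = 1.055  (AT1G09356)
log2(462.1/273.9) = 0.755  (AT1G59761)
log2(760.7/1708) = -1.167  (AT4G63793)
log2(5346/40065) = -2.906  (AT5G14146)
log2(78575/9265) = 3.084  (AT2G59040)
log2(127.3/43.02) = 1.565  (AT3G66021)
AT5G14146 is most strongly downregulated.

-2.906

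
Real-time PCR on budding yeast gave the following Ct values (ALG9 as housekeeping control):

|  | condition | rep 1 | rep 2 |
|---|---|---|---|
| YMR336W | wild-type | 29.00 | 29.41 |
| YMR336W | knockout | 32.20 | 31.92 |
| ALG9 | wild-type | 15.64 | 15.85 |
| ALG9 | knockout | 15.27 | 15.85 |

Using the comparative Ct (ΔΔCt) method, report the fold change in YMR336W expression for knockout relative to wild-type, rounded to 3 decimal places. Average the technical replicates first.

0.122

Mean Ct: YMR336W wild-type 29.205; YMR336W knockout 32.060; ALG9 wild-type 15.745; ALG9 knockout 15.560
ΔCt(wild-type) = 29.205 − 15.745 = 13.460
ΔCt(knockout) = 32.060 − 15.560 = 16.500
ΔΔCt = 16.500 − 13.460 = 3.040
Fold change = 2^(−3.040) = 0.1216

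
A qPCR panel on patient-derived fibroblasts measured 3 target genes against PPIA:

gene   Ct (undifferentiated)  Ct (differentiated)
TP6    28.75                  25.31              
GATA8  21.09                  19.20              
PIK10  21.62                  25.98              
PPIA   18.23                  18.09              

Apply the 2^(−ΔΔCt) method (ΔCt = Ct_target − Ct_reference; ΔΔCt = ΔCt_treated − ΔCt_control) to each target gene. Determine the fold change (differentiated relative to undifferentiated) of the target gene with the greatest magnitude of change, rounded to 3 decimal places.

TP6: ΔΔCt = (25.31−18.09) − (28.75−18.23) = 7.22 − 10.52 = -3.30; fold change = 2^3.30 = 9.849
GATA8: ΔΔCt = (19.20−18.09) − (21.09−18.23) = 1.11 − 2.86 = -1.75; fold change = 2^1.75 = 3.364
PIK10: ΔΔCt = (25.98−18.09) − (21.62−18.23) = 7.89 − 3.39 = 4.50; fold change = 2^-4.50 = 0.044
PIK10 has the largest |ΔΔCt| = 4.50.

0.044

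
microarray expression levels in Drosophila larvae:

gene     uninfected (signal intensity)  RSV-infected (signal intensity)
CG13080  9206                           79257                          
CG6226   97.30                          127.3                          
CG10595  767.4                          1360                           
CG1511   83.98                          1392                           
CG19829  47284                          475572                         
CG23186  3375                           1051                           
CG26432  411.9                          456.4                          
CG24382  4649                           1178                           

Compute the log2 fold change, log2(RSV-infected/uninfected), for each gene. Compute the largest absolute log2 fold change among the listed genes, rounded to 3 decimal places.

log2(79257/9206) = 3.106  (CG13080)
log2(127.3/97.30) = 0.388  (CG6226)
log2(1360/767.4) = 0.826  (CG10595)
log2(1392/83.98) = 4.051  (CG1511)
log2(475572/47284) = 3.330  (CG19829)
log2(1051/3375) = -1.683  (CG23186)
log2(456.4/411.9) = 0.148  (CG26432)
log2(1178/4649) = -1.981  (CG24382)
The largest magnitude belongs to CG1511.

4.051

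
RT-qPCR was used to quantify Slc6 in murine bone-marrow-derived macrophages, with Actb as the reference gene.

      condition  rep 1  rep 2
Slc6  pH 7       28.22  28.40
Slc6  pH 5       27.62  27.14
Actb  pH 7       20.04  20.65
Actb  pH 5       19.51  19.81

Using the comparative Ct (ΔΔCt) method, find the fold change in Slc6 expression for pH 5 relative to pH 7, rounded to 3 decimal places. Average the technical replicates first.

1.185

Mean Ct: Slc6 pH 7 28.310; Slc6 pH 5 27.380; Actb pH 7 20.345; Actb pH 5 19.660
ΔCt(pH 7) = 28.310 − 20.345 = 7.965
ΔCt(pH 5) = 27.380 − 19.660 = 7.720
ΔΔCt = 7.720 − 7.965 = -0.245
Fold change = 2^(−(-0.245)) = 2^0.245 = 1.1851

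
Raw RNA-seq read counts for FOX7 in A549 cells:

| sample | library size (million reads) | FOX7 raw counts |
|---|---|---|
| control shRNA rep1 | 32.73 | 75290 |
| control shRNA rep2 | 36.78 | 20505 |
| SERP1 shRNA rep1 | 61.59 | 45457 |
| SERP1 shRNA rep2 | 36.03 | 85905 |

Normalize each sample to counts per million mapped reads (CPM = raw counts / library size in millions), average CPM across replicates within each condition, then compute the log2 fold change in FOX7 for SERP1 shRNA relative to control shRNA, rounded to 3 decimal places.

0.128

CPM(control shRNA rep1) = 75290 / 32.73 = 2300.3361
CPM(control shRNA rep2) = 20505 / 36.78 = 557.5041
CPM(SERP1 shRNA rep1) = 45457 / 61.59 = 738.0581
CPM(SERP1 shRNA rep2) = 85905 / 36.03 = 2384.2631
mean CPM(control shRNA) = 1428.9201; mean CPM(SERP1 shRNA) = 1561.1606
Fold change = 1561.1606 / 1428.9201 = 1.09255
log2(1.09255) = 0.1277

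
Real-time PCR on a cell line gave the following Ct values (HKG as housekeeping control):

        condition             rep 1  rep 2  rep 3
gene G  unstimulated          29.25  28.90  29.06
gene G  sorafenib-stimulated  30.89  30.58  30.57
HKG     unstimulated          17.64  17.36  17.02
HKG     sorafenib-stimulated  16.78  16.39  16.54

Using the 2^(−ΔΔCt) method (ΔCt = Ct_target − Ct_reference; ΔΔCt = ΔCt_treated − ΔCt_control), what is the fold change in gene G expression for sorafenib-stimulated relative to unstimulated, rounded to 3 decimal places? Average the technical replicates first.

0.192

Mean Ct: gene G unstimulated 29.070; gene G sorafenib-stimulated 30.680; HKG unstimulated 17.340; HKG sorafenib-stimulated 16.570
ΔCt(unstimulated) = 29.070 − 17.340 = 11.730
ΔCt(sorafenib-stimulated) = 30.680 − 16.570 = 14.110
ΔΔCt = 14.110 − 11.730 = 2.380
Fold change = 2^(−2.380) = 0.1921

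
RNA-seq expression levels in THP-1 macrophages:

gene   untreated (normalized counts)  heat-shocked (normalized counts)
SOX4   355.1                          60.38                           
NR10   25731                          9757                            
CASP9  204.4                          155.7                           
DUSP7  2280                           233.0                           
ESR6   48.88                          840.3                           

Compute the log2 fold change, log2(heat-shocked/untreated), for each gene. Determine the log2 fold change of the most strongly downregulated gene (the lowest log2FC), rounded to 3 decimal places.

log2(60.38/355.1) = -2.556  (SOX4)
log2(9757/25731) = -1.399  (NR10)
log2(155.7/204.4) = -0.393  (CASP9)
log2(233.0/2280) = -3.291  (DUSP7)
log2(840.3/48.88) = 4.104  (ESR6)
DUSP7 is most strongly downregulated.

-3.291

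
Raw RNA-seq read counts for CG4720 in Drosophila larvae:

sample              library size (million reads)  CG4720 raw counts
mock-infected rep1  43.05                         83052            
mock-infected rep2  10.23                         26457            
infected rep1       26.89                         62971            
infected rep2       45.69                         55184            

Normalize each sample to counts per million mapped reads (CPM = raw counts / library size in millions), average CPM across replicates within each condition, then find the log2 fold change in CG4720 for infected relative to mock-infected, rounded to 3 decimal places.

CPM(mock-infected rep1) = 83052 / 43.05 = 1929.1986
CPM(mock-infected rep2) = 26457 / 10.23 = 2586.2170
CPM(infected rep1) = 62971 / 26.89 = 2341.7999
CPM(infected rep2) = 55184 / 45.69 = 1207.7916
mean CPM(mock-infected) = 2257.7078; mean CPM(infected) = 1774.7958
Fold change = 1774.7958 / 2257.7078 = 0.78611
log2(0.78611) = -0.3472

-0.347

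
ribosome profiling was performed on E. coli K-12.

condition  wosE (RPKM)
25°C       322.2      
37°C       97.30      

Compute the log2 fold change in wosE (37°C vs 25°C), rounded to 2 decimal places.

-1.73

Fold change = 97.30 / 322.2 = 0.3020
log2(0.3020) = -1.727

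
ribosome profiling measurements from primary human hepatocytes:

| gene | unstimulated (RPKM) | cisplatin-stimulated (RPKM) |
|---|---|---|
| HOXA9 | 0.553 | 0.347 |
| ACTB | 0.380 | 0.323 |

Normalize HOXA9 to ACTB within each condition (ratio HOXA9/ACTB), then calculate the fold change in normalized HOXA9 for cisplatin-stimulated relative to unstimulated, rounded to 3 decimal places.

HOXA9/ACTB (unstimulated) = 0.553 / 0.380 = 1.4553
HOXA9/ACTB (cisplatin-stimulated) = 0.347 / 0.323 = 1.0743
Fold change = 1.0743 / 1.4553 = 0.7382

0.738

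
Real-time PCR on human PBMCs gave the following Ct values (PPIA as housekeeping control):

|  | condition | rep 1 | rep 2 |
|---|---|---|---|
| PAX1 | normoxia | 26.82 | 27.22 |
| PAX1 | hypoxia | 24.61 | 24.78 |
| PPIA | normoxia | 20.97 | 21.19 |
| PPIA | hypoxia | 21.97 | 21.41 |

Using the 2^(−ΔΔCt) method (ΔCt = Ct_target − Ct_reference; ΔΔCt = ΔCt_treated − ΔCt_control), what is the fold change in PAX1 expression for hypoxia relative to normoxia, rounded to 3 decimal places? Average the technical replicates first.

Mean Ct: PAX1 normoxia 27.020; PAX1 hypoxia 24.695; PPIA normoxia 21.080; PPIA hypoxia 21.690
ΔCt(normoxia) = 27.020 − 21.080 = 5.940
ΔCt(hypoxia) = 24.695 − 21.690 = 3.005
ΔΔCt = 3.005 − 5.940 = -2.935
Fold change = 2^(−(-2.935)) = 2^2.935 = 7.6476

7.648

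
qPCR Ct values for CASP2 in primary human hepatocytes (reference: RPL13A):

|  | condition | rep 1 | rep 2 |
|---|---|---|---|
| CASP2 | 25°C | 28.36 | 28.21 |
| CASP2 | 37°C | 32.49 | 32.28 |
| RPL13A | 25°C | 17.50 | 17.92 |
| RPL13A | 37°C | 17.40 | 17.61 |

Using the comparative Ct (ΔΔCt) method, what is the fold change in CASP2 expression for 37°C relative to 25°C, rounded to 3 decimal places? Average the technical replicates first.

Mean Ct: CASP2 25°C 28.285; CASP2 37°C 32.385; RPL13A 25°C 17.710; RPL13A 37°C 17.505
ΔCt(25°C) = 28.285 − 17.710 = 10.575
ΔCt(37°C) = 32.385 − 17.505 = 14.880
ΔΔCt = 14.880 − 10.575 = 4.305
Fold change = 2^(−4.305) = 0.0506

0.051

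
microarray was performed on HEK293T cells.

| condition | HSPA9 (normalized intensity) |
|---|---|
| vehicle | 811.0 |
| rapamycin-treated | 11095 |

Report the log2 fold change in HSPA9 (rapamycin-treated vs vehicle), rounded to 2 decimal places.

3.77

Fold change = 11095 / 811.0 = 13.6806
log2(13.6806) = 3.774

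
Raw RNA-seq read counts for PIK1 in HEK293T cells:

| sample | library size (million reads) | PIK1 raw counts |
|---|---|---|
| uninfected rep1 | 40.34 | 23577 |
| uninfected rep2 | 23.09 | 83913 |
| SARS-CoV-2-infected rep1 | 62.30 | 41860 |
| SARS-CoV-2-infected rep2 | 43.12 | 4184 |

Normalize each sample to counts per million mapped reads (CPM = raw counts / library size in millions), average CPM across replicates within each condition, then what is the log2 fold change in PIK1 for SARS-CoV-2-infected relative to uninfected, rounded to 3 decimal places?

CPM(uninfected rep1) = 23577 / 40.34 = 584.4571
CPM(uninfected rep2) = 83913 / 23.09 = 3634.1706
CPM(SARS-CoV-2-infected rep1) = 41860 / 62.30 = 671.9101
CPM(SARS-CoV-2-infected rep2) = 4184 / 43.12 = 97.0315
mean CPM(uninfected) = 2109.3139; mean CPM(SARS-CoV-2-infected) = 384.4708
Fold change = 384.4708 / 2109.3139 = 0.18227
log2(0.18227) = -2.4558

-2.456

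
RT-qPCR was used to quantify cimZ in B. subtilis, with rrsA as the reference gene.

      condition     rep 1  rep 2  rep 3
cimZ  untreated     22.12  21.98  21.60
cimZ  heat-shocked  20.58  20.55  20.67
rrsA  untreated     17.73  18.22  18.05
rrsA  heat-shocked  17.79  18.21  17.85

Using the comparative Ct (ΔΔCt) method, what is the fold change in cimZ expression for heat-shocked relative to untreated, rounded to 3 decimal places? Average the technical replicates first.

2.378

Mean Ct: cimZ untreated 21.900; cimZ heat-shocked 20.600; rrsA untreated 18.000; rrsA heat-shocked 17.950
ΔCt(untreated) = 21.900 − 18.000 = 3.900
ΔCt(heat-shocked) = 20.600 − 17.950 = 2.650
ΔΔCt = 2.650 − 3.900 = -1.250
Fold change = 2^(−(-1.250)) = 2^1.250 = 2.3784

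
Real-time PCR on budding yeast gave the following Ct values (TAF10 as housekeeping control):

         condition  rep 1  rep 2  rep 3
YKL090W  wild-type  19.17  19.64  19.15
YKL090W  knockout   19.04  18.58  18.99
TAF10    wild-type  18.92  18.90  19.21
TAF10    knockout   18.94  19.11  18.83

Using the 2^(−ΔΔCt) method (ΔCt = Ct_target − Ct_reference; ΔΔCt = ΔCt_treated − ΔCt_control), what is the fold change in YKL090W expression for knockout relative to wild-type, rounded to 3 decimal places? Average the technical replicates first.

Mean Ct: YKL090W wild-type 19.320; YKL090W knockout 18.870; TAF10 wild-type 19.010; TAF10 knockout 18.960
ΔCt(wild-type) = 19.320 − 19.010 = 0.310
ΔCt(knockout) = 18.870 − 18.960 = -0.090
ΔΔCt = -0.090 − 0.310 = -0.400
Fold change = 2^(−(-0.400)) = 2^0.400 = 1.3195

1.320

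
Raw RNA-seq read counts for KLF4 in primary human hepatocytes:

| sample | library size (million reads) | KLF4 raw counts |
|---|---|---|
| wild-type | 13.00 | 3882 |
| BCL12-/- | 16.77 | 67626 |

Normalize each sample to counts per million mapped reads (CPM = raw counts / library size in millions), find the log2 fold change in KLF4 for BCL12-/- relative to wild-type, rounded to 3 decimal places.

CPM(wild-type) = 3882 / 13.00 = 298.6154
CPM(BCL12-/-) = 67626 / 16.77 = 4032.5581
Fold change = 4032.5581 / 298.6154 = 13.50419
log2(13.50419) = 3.7553

3.755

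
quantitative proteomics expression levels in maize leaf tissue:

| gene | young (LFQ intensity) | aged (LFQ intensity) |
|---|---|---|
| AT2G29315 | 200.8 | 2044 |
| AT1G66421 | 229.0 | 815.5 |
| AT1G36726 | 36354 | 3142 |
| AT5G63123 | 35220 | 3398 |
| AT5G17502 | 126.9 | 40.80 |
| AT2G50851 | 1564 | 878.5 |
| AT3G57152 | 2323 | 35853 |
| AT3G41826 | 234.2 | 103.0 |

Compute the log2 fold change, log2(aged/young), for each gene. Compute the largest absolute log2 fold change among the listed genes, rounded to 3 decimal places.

log2(2044/200.8) = 3.348  (AT2G29315)
log2(815.5/229.0) = 1.832  (AT1G66421)
log2(3142/36354) = -3.532  (AT1G36726)
log2(3398/35220) = -3.374  (AT5G63123)
log2(40.80/126.9) = -1.637  (AT5G17502)
log2(878.5/1564) = -0.832  (AT2G50851)
log2(35853/2323) = 3.948  (AT3G57152)
log2(103.0/234.2) = -1.185  (AT3G41826)
The largest magnitude belongs to AT3G57152.

3.948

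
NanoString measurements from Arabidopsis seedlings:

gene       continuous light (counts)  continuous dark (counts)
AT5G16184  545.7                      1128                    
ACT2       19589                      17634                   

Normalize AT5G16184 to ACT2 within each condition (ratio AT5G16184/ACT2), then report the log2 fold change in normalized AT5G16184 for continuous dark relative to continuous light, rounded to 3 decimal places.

AT5G16184/ACT2 (continuous light) = 545.7 / 19589 = 0.027857
AT5G16184/ACT2 (continuous dark) = 1128 / 17634 = 0.063967
Fold change = 0.063967 / 0.027857 = 2.2962
log2(2.2962) = 1.1993

1.199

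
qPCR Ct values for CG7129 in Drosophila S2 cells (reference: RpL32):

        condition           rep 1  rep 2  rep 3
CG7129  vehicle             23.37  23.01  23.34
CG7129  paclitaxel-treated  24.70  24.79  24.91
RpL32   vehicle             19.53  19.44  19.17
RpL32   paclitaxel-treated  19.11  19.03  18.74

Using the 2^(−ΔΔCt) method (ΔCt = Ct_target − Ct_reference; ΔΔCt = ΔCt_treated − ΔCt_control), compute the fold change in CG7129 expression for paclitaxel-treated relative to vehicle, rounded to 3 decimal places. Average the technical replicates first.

Mean Ct: CG7129 vehicle 23.240; CG7129 paclitaxel-treated 24.800; RpL32 vehicle 19.380; RpL32 paclitaxel-treated 18.960
ΔCt(vehicle) = 23.240 − 19.380 = 3.860
ΔCt(paclitaxel-treated) = 24.800 − 18.960 = 5.840
ΔΔCt = 5.840 − 3.860 = 1.980
Fold change = 2^(−1.980) = 0.2535

0.253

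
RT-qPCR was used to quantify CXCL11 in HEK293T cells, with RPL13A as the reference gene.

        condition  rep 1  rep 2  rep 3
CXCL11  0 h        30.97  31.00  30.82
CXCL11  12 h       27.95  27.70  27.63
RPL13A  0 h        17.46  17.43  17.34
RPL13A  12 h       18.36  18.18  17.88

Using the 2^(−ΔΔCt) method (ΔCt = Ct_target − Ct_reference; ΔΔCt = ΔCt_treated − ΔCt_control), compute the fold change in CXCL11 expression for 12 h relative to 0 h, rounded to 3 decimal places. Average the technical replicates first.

Mean Ct: CXCL11 0 h 30.930; CXCL11 12 h 27.760; RPL13A 0 h 17.410; RPL13A 12 h 18.140
ΔCt(0 h) = 30.930 − 17.410 = 13.520
ΔCt(12 h) = 27.760 − 18.140 = 9.620
ΔΔCt = 9.620 − 13.520 = -3.900
Fold change = 2^(−(-3.900)) = 2^3.900 = 14.9285

14.929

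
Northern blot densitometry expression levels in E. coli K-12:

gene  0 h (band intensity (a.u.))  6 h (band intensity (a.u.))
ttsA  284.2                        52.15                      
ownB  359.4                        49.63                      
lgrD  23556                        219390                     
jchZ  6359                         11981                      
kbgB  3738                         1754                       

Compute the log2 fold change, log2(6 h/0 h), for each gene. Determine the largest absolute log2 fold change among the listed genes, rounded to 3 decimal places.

3.219

log2(52.15/284.2) = -2.446  (ttsA)
log2(49.63/359.4) = -2.856  (ownB)
log2(219390/23556) = 3.219  (lgrD)
log2(11981/6359) = 0.914  (jchZ)
log2(1754/3738) = -1.092  (kbgB)
The largest magnitude belongs to lgrD.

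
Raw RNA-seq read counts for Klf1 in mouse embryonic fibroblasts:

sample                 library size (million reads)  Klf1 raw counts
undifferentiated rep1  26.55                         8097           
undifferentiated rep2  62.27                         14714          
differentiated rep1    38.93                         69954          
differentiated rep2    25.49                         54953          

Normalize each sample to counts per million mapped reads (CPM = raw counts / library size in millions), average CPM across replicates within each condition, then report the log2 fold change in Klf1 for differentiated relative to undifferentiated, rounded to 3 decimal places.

2.868

CPM(undifferentiated rep1) = 8097 / 26.55 = 304.9718
CPM(undifferentiated rep2) = 14714 / 62.27 = 236.2936
CPM(differentiated rep1) = 69954 / 38.93 = 1796.9175
CPM(differentiated rep2) = 54953 / 25.49 = 2155.8650
mean CPM(undifferentiated) = 270.6327; mean CPM(differentiated) = 1976.3913
Fold change = 1976.3913 / 270.6327 = 7.30286
log2(7.30286) = 2.8685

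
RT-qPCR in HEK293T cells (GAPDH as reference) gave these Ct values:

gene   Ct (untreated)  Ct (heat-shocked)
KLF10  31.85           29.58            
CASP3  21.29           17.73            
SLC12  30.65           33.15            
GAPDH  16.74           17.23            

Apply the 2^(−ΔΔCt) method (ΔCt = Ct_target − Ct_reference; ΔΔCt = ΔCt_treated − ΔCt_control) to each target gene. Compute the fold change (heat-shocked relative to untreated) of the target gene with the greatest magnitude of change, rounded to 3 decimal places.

KLF10: ΔΔCt = (29.58−17.23) − (31.85−16.74) = 12.35 − 15.11 = -2.76; fold change = 2^2.76 = 6.774
CASP3: ΔΔCt = (17.73−17.23) − (21.29−16.74) = 0.50 − 4.55 = -4.05; fold change = 2^4.05 = 16.564
SLC12: ΔΔCt = (33.15−17.23) − (30.65−16.74) = 15.92 − 13.91 = 2.01; fold change = 2^-2.01 = 0.248
CASP3 has the largest |ΔΔCt| = 4.05.

16.564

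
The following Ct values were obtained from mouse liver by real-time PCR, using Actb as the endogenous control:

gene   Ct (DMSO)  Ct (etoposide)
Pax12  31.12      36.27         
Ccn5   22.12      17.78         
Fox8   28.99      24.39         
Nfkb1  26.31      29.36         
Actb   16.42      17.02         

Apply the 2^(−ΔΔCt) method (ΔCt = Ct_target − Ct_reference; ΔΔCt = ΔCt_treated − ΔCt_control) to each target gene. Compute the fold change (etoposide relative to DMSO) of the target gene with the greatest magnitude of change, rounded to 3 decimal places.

36.758

Pax12: ΔΔCt = (36.27−17.02) − (31.12−16.42) = 19.25 − 14.70 = 4.55; fold change = 2^-4.55 = 0.043
Ccn5: ΔΔCt = (17.78−17.02) − (22.12−16.42) = 0.76 − 5.70 = -4.94; fold change = 2^4.94 = 30.696
Fox8: ΔΔCt = (24.39−17.02) − (28.99−16.42) = 7.37 − 12.57 = -5.20; fold change = 2^5.20 = 36.758
Nfkb1: ΔΔCt = (29.36−17.02) − (26.31−16.42) = 12.34 − 9.89 = 2.45; fold change = 2^-2.45 = 0.183
Fox8 has the largest |ΔΔCt| = 5.20.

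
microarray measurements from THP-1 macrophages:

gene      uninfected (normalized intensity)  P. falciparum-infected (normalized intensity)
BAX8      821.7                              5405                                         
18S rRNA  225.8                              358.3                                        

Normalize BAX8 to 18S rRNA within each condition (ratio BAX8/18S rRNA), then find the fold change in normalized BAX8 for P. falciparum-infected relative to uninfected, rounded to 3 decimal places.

BAX8/18S rRNA (uninfected) = 821.7 / 225.8 = 3.6391
BAX8/18S rRNA (P. falciparum-infected) = 5405 / 358.3 = 15.085
Fold change = 15.085 / 3.6391 = 4.1453

4.145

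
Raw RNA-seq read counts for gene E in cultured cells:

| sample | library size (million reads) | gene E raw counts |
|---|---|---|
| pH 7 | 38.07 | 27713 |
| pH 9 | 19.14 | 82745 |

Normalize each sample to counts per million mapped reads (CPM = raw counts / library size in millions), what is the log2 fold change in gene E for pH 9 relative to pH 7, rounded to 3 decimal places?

2.570

CPM(pH 7) = 27713 / 38.07 = 727.9485
CPM(pH 9) = 82745 / 19.14 = 4323.1452
Fold change = 4323.1452 / 727.9485 = 5.93881
log2(5.93881) = 2.5702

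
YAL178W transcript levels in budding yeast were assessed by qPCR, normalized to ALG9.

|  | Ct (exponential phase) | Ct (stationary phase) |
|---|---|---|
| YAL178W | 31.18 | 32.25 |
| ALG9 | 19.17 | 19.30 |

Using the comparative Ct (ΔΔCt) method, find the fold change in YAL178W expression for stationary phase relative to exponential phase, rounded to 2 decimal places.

ΔCt(exponential phase) = 31.180 − 19.170 = 12.010
ΔCt(stationary phase) = 32.250 − 19.300 = 12.950
ΔΔCt = 12.950 − 12.010 = 0.940
Fold change = 2^(−0.940) = 0.521

0.52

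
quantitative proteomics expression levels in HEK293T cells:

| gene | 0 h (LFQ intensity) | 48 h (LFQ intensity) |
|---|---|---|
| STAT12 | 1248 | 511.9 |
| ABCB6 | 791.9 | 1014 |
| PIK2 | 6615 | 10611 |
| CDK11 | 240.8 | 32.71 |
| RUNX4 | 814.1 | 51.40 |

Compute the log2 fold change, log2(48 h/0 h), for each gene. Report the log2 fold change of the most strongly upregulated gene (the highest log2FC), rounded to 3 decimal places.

log2(511.9/1248) = -1.286  (STAT12)
log2(1014/791.9) = 0.357  (ABCB6)
log2(10611/6615) = 0.682  (PIK2)
log2(32.71/240.8) = -2.880  (CDK11)
log2(51.40/814.1) = -3.985  (RUNX4)
PIK2 is most strongly upregulated.

0.682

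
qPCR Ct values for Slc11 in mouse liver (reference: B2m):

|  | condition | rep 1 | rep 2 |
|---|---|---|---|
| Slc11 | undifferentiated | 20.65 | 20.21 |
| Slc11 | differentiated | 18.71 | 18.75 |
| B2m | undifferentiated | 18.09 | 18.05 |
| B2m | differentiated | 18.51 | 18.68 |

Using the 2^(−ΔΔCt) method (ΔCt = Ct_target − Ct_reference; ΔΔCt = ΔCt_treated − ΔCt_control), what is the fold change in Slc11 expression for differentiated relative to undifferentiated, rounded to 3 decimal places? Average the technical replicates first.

4.675

Mean Ct: Slc11 undifferentiated 20.430; Slc11 differentiated 18.730; B2m undifferentiated 18.070; B2m differentiated 18.595
ΔCt(undifferentiated) = 20.430 − 18.070 = 2.360
ΔCt(differentiated) = 18.730 − 18.595 = 0.135
ΔΔCt = 0.135 − 2.360 = -2.225
Fold change = 2^(−(-2.225)) = 2^2.225 = 4.6751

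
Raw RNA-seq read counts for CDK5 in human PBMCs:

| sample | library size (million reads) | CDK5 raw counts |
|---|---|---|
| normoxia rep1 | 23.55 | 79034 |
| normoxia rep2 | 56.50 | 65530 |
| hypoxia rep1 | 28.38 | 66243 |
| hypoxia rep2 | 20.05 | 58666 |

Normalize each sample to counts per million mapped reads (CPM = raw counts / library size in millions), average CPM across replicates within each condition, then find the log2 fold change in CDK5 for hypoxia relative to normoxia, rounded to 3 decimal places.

CPM(normoxia rep1) = 79034 / 23.55 = 3356.0085
CPM(normoxia rep2) = 65530 / 56.50 = 1159.8230
CPM(hypoxia rep1) = 66243 / 28.38 = 2334.1438
CPM(hypoxia rep2) = 58666 / 20.05 = 2925.9850
mean CPM(normoxia) = 2257.9158; mean CPM(hypoxia) = 2630.0644
Fold change = 2630.0644 / 2257.9158 = 1.16482
log2(1.16482) = 0.2201

0.220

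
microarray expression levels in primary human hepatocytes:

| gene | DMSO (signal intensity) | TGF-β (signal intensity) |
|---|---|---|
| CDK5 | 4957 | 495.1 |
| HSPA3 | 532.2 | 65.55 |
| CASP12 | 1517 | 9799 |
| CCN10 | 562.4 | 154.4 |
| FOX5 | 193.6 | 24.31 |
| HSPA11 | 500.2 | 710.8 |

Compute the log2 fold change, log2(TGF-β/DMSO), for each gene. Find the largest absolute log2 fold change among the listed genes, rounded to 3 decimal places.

log2(495.1/4957) = -3.324  (CDK5)
log2(65.55/532.2) = -3.021  (HSPA3)
log2(9799/1517) = 2.691  (CASP12)
log2(154.4/562.4) = -1.865  (CCN10)
log2(24.31/193.6) = -2.993  (FOX5)
log2(710.8/500.2) = 0.507  (HSPA11)
The largest magnitude belongs to CDK5.

3.324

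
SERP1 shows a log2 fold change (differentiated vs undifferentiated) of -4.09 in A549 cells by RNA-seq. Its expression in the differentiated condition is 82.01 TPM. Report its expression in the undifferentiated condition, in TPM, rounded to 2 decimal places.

1396.62

Fold change = 2^(-4.09) = 0.0587
undifferentiated expression = 82.01 / 0.0587 = 1396.62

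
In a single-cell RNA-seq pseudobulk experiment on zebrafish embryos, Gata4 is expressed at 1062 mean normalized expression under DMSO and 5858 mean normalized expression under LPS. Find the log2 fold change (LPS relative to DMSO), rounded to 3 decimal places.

2.464

Fold change = 5858 / 1062 = 5.5160
log2(5.5160) = 2.4636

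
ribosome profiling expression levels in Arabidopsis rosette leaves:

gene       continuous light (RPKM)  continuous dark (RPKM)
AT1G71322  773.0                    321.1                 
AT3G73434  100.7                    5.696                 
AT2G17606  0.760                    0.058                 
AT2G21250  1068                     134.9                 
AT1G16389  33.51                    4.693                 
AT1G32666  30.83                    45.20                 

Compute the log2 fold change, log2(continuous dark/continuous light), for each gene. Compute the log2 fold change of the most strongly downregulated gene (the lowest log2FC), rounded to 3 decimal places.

log2(321.1/773.0) = -1.267  (AT1G71322)
log2(5.696/100.7) = -4.144  (AT3G73434)
log2(0.058/0.760) = -3.712  (AT2G17606)
log2(134.9/1068) = -2.985  (AT2G21250)
log2(4.693/33.51) = -2.836  (AT1G16389)
log2(45.20/30.83) = 0.552  (AT1G32666)
AT3G73434 is most strongly downregulated.

-4.144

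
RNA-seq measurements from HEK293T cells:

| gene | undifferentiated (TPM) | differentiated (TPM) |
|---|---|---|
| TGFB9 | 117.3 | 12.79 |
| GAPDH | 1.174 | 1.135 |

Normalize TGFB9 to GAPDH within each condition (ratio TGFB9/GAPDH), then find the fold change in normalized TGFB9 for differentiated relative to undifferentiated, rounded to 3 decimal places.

0.113

TGFB9/GAPDH (undifferentiated) = 117.3 / 1.174 = 99.915
TGFB9/GAPDH (differentiated) = 12.79 / 1.135 = 11.269
Fold change = 11.269 / 99.915 = 0.1128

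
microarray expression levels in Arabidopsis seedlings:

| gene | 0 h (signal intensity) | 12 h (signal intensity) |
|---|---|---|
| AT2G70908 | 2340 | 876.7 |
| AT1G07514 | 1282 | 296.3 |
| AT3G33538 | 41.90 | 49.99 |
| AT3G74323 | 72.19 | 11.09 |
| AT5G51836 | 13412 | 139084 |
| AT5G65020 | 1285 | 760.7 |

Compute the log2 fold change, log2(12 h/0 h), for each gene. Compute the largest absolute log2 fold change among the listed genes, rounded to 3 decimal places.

3.374

log2(876.7/2340) = -1.416  (AT2G70908)
log2(296.3/1282) = -2.113  (AT1G07514)
log2(49.99/41.90) = 0.255  (AT3G33538)
log2(11.09/72.19) = -2.703  (AT3G74323)
log2(139084/13412) = 3.374  (AT5G51836)
log2(760.7/1285) = -0.756  (AT5G65020)
The largest magnitude belongs to AT5G51836.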